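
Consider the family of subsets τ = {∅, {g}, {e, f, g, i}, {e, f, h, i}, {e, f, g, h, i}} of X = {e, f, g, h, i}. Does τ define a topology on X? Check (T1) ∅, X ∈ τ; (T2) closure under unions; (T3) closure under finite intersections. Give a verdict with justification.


τ is NOT a topology on X.

Axiom (T1): ∅ ∈ τ? Yes; X ∈ τ? Yes.
Axiom (T2/T3): check pairwise unions and intersections of members of τ.
Counterexample for (T3): {e, f, g, i} ∩ {e, f, h, i} = {e, f, i} ∉ τ. Therefore τ is NOT a topology.


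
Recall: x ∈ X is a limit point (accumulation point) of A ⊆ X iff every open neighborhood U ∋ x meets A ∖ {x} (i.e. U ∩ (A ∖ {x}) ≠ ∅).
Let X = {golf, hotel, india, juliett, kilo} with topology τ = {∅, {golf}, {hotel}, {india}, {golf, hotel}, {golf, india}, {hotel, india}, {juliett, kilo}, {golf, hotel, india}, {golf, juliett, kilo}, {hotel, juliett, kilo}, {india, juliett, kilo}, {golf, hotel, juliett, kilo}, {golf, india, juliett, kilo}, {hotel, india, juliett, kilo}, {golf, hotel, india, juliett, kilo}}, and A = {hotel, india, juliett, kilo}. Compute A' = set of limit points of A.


A' = {juliett, kilo}

For each x ∈ X, list the open sets U ∈ τ with x ∈ U, then check whether U ∩ (A ∖ {x}) ≠ ∅ for every such U.
  x = golf: open {golf} ∋ x has {golf} ∩ (A ∖ {golf}) = ∅, so x is NOT a limit point.
  x = hotel: open {hotel} ∋ x has {hotel} ∩ (A ∖ {hotel}) = ∅, so x is NOT a limit point.
  x = india: open {india} ∋ x has {india} ∩ (A ∖ {india}) = ∅, so x is NOT a limit point.
  x = juliett: opens ∋ x are {juliett, kilo}, {golf, juliett, kilo}, {hotel, juliett, kilo}, {india, juliett, kilo}, {golf, hotel, juliett, kilo}, {golf, india, juliett, kilo}, {hotel, india, juliett, kilo}, {golf, hotel, india, juliett, kilo}; each meets A ∖ {juliett}, so x IS a limit point.
  x = kilo: opens ∋ x are {juliett, kilo}, {golf, juliett, kilo}, {hotel, juliett, kilo}, {india, juliett, kilo}, {golf, hotel, juliett, kilo}, {golf, india, juliett, kilo}, {hotel, india, juliett, kilo}, {golf, hotel, india, juliett, kilo}; each meets A ∖ {kilo}, so x IS a limit point.
Collecting: A' = {juliett, kilo}.


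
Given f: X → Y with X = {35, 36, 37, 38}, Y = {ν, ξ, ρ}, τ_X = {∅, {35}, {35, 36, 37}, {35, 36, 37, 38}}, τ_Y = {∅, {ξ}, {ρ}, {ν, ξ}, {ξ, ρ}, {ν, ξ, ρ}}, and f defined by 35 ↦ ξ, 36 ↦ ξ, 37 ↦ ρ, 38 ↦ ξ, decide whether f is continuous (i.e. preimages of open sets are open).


f is NOT continuous.

Compute f^{-1}(U) for each U ∈ τ_Y:
  U = ∅: f^{-1}(U) = ∅ ∈ τ_X ✓.
  U = {ξ}: f^{-1}(U) = {35, 36, 38} ∉ τ_X ✗.
  U = {ρ}: f^{-1}(U) = {37} ∉ τ_X ✗.
  U = {ν, ξ}: f^{-1}(U) = {35, 36, 38} ∉ τ_X ✗.
  U = {ξ, ρ}: f^{-1}(U) = {35, 36, 37, 38} ∈ τ_X ✓.
  U = {ν, ξ, ρ}: f^{-1}(U) = {35, 36, 37, 38} ∈ τ_X ✓.
Found U = {ξ} with f^{-1}(U) = {35, 36, 38} not in τ_X. Therefore f is NOT continuous.


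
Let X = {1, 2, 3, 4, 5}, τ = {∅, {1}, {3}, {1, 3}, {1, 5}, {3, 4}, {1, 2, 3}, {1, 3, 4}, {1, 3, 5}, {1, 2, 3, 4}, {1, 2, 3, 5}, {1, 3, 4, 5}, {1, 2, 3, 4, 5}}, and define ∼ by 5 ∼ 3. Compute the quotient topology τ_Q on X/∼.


X/∼ = {[1], [2], [3=5], [4]}; |τ_Q| = 6.

Equivalence classes: [1], [2], [3=5], [4].
Quotient map π: X → X/∼ sends 1 ↦ [1], 2 ↦ [2], 3 ↦ [3=5], 4 ↦ [4], 5 ↦ [3=5].
For each subset V ⊆ X/∼, compute π^{-1}(V) ⊆ X and check whether π^{-1}(V) ∈ τ. V is open in τ_Q iff π^{-1}(V) ∈ τ.
  V = {}: π^{-1}(V) = ∅ ∈ τ ✓.
  V = {[1]}: π^{-1}(V) = {1} ∈ τ ✓.
  V = {[2]}: π^{-1}(V) = {2} ∉ τ ✗.
  V = {[1], [2]}: π^{-1}(V) = {1, 2} ∉ τ ✗.
  V = {[3=5]}: π^{-1}(V) = {3, 5} ∉ τ ✗.
  V = {[1], [3=5]}: π^{-1}(V) = {1, 3, 5} ∈ τ ✓.
  V = {[2], [3=5]}: π^{-1}(V) = {2, 3, 5} ∉ τ ✗.
  V = {[1], [2], [3=5]}: π^{-1}(V) = {1, 2, 3, 5} ∈ τ ✓.
  V = {[4]}: π^{-1}(V) = {4} ∉ τ ✗.
  V = {[1], [4]}: π^{-1}(V) = {1, 4} ∉ τ ✗.
  V = {[2], [4]}: π^{-1}(V) = {2, 4} ∉ τ ✗.
  V = {[1], [2], [4]}: π^{-1}(V) = {1, 2, 4} ∉ τ ✗.
  V = {[3=5], [4]}: π^{-1}(V) = {3, 4, 5} ∉ τ ✗.
  V = {[1], [3=5], [4]}: π^{-1}(V) = {1, 3, 4, 5} ∈ τ ✓.
  V = {[2], [3=5], [4]}: π^{-1}(V) = {2, 3, 4, 5} ∉ τ ✗.
  V = {[1], [2], [3=5], [4]}: π^{-1}(V) = {1, 2, 3, 4, 5} ∈ τ ✓.
Open sets in the quotient: τ_Q = {{}, {[1]}, {[1], [3=5]}, {[1], [2], [3=5]}, {[1], [3=5], [4]}, {[1], [2], [3=5], [4]}} (6 elements).


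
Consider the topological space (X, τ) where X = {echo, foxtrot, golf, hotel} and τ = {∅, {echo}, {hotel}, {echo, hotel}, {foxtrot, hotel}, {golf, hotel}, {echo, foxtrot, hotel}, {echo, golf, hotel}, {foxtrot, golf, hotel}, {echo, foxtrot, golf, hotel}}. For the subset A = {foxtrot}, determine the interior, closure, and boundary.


int(A) = ∅, cl(A) = {foxtrot}, ∂A = {foxtrot}.

Closed sets in (X, τ) are complements of opens:
  closed(X, τ) = {∅, {echo}, {foxtrot}, {golf}, {echo, foxtrot}, {echo, golf}, {foxtrot, golf}, {echo, foxtrot, golf}, {foxtrot, golf, hotel}, {echo, foxtrot, golf, hotel}}.
int(A) = ⋃ {U ∈ τ : U ⊆ A}. Opens contained in A: ∅.
Taking the union of these: int(A) = ∅.
cl(A) = ⋂ {C closed : A ⊆ C}. Closed sets containing A: {foxtrot}, {echo, foxtrot}, {foxtrot, golf}, {echo, foxtrot, golf}, {foxtrot, golf, hotel}, {echo, foxtrot, golf, hotel}.
Intersecting these: cl(A) = {foxtrot}.
∂A = cl(A) ∖ int(A) = {foxtrot} ∖ ∅ = {foxtrot}.


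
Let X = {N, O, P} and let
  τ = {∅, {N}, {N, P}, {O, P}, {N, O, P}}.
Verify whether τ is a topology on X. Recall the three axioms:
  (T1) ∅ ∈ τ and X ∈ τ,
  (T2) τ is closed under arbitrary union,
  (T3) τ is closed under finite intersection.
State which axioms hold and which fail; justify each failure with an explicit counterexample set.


τ is NOT a topology on X.

Axiom (T1): ∅ ∈ τ? Yes; X ∈ τ? Yes.
Axiom (T2/T3): check pairwise unions and intersections of members of τ.
Counterexample for (T3): {N, P} ∩ {O, P} = {P} ∉ τ. Therefore τ is NOT a topology.


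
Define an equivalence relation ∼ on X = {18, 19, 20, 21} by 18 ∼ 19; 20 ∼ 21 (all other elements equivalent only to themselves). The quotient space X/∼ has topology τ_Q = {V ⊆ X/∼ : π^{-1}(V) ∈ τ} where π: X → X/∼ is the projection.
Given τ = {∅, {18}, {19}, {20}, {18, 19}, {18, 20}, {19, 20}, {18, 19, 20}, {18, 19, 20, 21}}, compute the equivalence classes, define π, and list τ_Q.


X/∼ = {[18=19], [20=21]}; |τ_Q| = 3.

Equivalence classes: [18=19], [20=21].
Quotient map π: X → X/∼ sends 18 ↦ [18=19], 19 ↦ [18=19], 20 ↦ [20=21], 21 ↦ [20=21].
For each subset V ⊆ X/∼, compute π^{-1}(V) ⊆ X and check whether π^{-1}(V) ∈ τ. V is open in τ_Q iff π^{-1}(V) ∈ τ.
  V = {}: π^{-1}(V) = ∅ ∈ τ ✓.
  V = {[18=19]}: π^{-1}(V) = {18, 19} ∈ τ ✓.
  V = {[20=21]}: π^{-1}(V) = {20, 21} ∉ τ ✗.
  V = {[18=19], [20=21]}: π^{-1}(V) = {18, 19, 20, 21} ∈ τ ✓.
Open sets in the quotient: τ_Q = {{}, {[18=19]}, {[18=19], [20=21]}} (3 elements).


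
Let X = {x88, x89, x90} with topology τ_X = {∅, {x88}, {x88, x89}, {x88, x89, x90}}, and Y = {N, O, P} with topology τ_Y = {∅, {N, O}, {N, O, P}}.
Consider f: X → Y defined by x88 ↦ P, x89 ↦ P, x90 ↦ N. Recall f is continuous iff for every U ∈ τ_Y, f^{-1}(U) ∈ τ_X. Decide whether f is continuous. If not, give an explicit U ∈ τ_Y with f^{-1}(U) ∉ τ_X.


f is NOT continuous.

Compute f^{-1}(U) for each U ∈ τ_Y:
  U = ∅: f^{-1}(U) = ∅ ∈ τ_X ✓.
  U = {N, O}: f^{-1}(U) = {x90} ∉ τ_X ✗.
  U = {N, O, P}: f^{-1}(U) = {x88, x89, x90} ∈ τ_X ✓.
Found U = {N, O} with f^{-1}(U) = {x90} not in τ_X. Therefore f is NOT continuous.


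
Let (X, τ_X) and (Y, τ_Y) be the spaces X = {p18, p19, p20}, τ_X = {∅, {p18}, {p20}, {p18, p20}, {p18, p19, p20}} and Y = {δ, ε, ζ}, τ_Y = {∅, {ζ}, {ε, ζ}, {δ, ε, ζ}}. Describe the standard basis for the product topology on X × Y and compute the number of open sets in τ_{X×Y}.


Basis B = {∅ × ∅, {p18} × {ζ}, {p20} × {ζ}, {p18} × {ε, ζ}, {p18, p20} × {ζ}, {p20} × {ε, ζ}, {p18} × {δ, ε, ζ}, {p18, p19, p20} × {ζ}, {p20} × {δ, ε, ζ}, {p18, p20} × {ε, ζ}, {p18, p20} × {δ, ε, ζ}, {p18, p19, p20} × {ε, ζ}, {p18, p19, p20} × {δ, ε, ζ}}; |τ_{X×Y}| = 30.

Enumerate products U × V with U ∈ τ_X, V ∈ τ_Y (deduplicated):
  ∅ × ∅ = {} (∅)
  {p18} × {ζ} = {(p18,ζ)}
  {p20} × {ζ} = {(p20,ζ)}
  {p18} × {ε, ζ} = {(p18,ε), (p18,ζ)}
  {p18, p20} × {ζ} = {(p18,ζ), (p20,ζ)}
  {p20} × {ε, ζ} = {(p20,ε), (p20,ζ)}
  {p18} × {δ, ε, ζ} = {(p18,δ), (p18,ε), (p18,ζ)}
  {p18, p19, p20} × {ζ} = {(p18,ζ), (p19,ζ), (p20,ζ)}
  {p20} × {δ, ε, ζ} = {(p20,δ), (p20,ε), (p20,ζ)}
  {p18, p20} × {ε, ζ} = {(p18,ε), (p18,ζ), (p20,ε), (p20,ζ)}
  {p18, p20} × {δ, ε, ζ} = {(p18,δ), (p18,ε), (p18,ζ), (p20,δ), (p20,ε), (p20,ζ)}
  {p18, p19, p20} × {ε, ζ} = {(p18,ε), (p18,ζ), (p19,ε), (p19,ζ), (p20,ε), (p20,ζ)}
  {p18, p19, p20} × {δ, ε, ζ} = {(p18,δ), (p18,ε), (p18,ζ), (p19,δ), (p19,ε), (p19,ζ), (p20,δ), (p20,ε), (p20,ζ)}
These 13 distinct sets form the basis B.
Close under arbitrary unions to get τ_{X×Y}; counting gives |τ_{X×Y}| = 30.


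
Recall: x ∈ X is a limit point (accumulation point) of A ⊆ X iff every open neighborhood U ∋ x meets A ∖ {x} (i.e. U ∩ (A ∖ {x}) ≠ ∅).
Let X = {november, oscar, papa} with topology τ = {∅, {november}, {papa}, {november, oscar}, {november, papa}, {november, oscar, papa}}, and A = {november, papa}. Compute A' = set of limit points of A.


A' = {oscar}

For each x ∈ X, list the open sets U ∈ τ with x ∈ U, then check whether U ∩ (A ∖ {x}) ≠ ∅ for every such U.
  x = november: open {november} ∋ x has {november} ∩ (A ∖ {november}) = ∅, so x is NOT a limit point.
  x = oscar: opens ∋ x are {november, oscar}, {november, oscar, papa}; each meets A ∖ {oscar}, so x IS a limit point.
  x = papa: open {papa} ∋ x has {papa} ∩ (A ∖ {papa}) = ∅, so x is NOT a limit point.
Collecting: A' = {oscar}.


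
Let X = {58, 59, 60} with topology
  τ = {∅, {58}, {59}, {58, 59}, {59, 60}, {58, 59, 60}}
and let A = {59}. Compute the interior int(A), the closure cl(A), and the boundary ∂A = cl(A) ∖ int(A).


int(A) = {59}, cl(A) = {59, 60}, ∂A = {60}.

Closed sets in (X, τ) are complements of opens:
  closed(X, τ) = {∅, {58}, {60}, {58, 60}, {59, 60}, {58, 59, 60}}.
int(A) = ⋃ {U ∈ τ : U ⊆ A}. Opens contained in A: ∅, {59}.
Taking the union of these: int(A) = {59}.
cl(A) = ⋂ {C closed : A ⊆ C}. Closed sets containing A: {59, 60}, {58, 59, 60}.
Intersecting these: cl(A) = {59, 60}.
∂A = cl(A) ∖ int(A) = {59, 60} ∖ {59} = {60}.


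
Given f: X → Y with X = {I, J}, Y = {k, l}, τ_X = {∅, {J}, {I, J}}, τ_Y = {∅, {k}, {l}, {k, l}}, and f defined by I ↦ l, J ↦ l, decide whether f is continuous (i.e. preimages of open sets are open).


f IS continuous.

Compute f^{-1}(U) for each U ∈ τ_Y:
  U = ∅: f^{-1}(U) = ∅ ∈ τ_X ✓.
  U = {k}: f^{-1}(U) = ∅ ∈ τ_X ✓.
  U = {l}: f^{-1}(U) = {I, J} ∈ τ_X ✓.
  U = {k, l}: f^{-1}(U) = {I, J} ∈ τ_X ✓.
Every preimage lies in τ_X, so f IS continuous.


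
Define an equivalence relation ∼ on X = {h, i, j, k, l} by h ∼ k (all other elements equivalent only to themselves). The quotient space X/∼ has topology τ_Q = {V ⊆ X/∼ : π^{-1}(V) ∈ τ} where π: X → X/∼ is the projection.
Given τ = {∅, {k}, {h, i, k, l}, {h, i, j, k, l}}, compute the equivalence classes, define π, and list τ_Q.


X/∼ = {[h=k], [i], [j], [l]}; |τ_Q| = 3.

Equivalence classes: [h=k], [i], [j], [l].
Quotient map π: X → X/∼ sends h ↦ [h=k], i ↦ [i], j ↦ [j], k ↦ [h=k], l ↦ [l].
For each subset V ⊆ X/∼, compute π^{-1}(V) ⊆ X and check whether π^{-1}(V) ∈ τ. V is open in τ_Q iff π^{-1}(V) ∈ τ.
  V = {}: π^{-1}(V) = ∅ ∈ τ ✓.
  V = {[h=k]}: π^{-1}(V) = {h, k} ∉ τ ✗.
  V = {[i]}: π^{-1}(V) = {i} ∉ τ ✗.
  V = {[h=k], [i]}: π^{-1}(V) = {h, i, k} ∉ τ ✗.
  V = {[j]}: π^{-1}(V) = {j} ∉ τ ✗.
  V = {[h=k], [j]}: π^{-1}(V) = {h, j, k} ∉ τ ✗.
  V = {[i], [j]}: π^{-1}(V) = {i, j} ∉ τ ✗.
  V = {[h=k], [i], [j]}: π^{-1}(V) = {h, i, j, k} ∉ τ ✗.
  V = {[l]}: π^{-1}(V) = {l} ∉ τ ✗.
  V = {[h=k], [l]}: π^{-1}(V) = {h, k, l} ∉ τ ✗.
  V = {[i], [l]}: π^{-1}(V) = {i, l} ∉ τ ✗.
  V = {[h=k], [i], [l]}: π^{-1}(V) = {h, i, k, l} ∈ τ ✓.
  V = {[j], [l]}: π^{-1}(V) = {j, l} ∉ τ ✗.
  V = {[h=k], [j], [l]}: π^{-1}(V) = {h, j, k, l} ∉ τ ✗.
  V = {[i], [j], [l]}: π^{-1}(V) = {i, j, l} ∉ τ ✗.
  V = {[h=k], [i], [j], [l]}: π^{-1}(V) = {h, i, j, k, l} ∈ τ ✓.
Open sets in the quotient: τ_Q = {{}, {[h=k], [i], [l]}, {[h=k], [i], [j], [l]}} (3 elements).


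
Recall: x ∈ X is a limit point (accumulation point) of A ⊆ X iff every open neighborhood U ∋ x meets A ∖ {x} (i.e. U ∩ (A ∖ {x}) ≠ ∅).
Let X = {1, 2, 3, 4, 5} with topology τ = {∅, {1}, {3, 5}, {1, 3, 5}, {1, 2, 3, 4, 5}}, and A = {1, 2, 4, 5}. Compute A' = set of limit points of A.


A' = {2, 3, 4}

For each x ∈ X, list the open sets U ∈ τ with x ∈ U, then check whether U ∩ (A ∖ {x}) ≠ ∅ for every such U.
  x = 1: open {1} ∋ x has {1} ∩ (A ∖ {1}) = ∅, so x is NOT a limit point.
  x = 2: opens ∋ x are {1, 2, 3, 4, 5}; each meets A ∖ {2}, so x IS a limit point.
  x = 3: opens ∋ x are {3, 5}, {1, 3, 5}, {1, 2, 3, 4, 5}; each meets A ∖ {3}, so x IS a limit point.
  x = 4: opens ∋ x are {1, 2, 3, 4, 5}; each meets A ∖ {4}, so x IS a limit point.
  x = 5: open {3, 5} ∋ x has {3, 5} ∩ (A ∖ {5}) = ∅, so x is NOT a limit point.
Collecting: A' = {2, 3, 4}.


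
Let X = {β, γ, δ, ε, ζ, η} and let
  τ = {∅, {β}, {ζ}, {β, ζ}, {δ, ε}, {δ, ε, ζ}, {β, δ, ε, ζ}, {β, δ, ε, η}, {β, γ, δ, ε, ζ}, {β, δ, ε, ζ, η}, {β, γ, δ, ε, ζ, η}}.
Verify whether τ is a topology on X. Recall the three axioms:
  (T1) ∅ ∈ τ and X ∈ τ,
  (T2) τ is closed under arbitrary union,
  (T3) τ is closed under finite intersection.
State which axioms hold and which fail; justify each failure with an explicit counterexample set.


τ is NOT a topology on X.

Axiom (T1): ∅ ∈ τ? Yes; X ∈ τ? Yes.
Axiom (T2/T3): check pairwise unions and intersections of members of τ.
Counterexample for (T2): {β} ∪ {δ, ε} = {β, δ, ε} ∉ τ. Therefore τ is NOT a topology.


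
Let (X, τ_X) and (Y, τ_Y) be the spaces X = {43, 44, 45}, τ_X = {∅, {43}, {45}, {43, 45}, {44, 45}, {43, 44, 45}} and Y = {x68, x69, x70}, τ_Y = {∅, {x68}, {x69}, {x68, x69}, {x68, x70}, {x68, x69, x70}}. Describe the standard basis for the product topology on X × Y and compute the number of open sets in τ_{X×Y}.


Basis B = {∅ × ∅, {43} × {x68}, {43} × {x69}, {45} × {x68}, {45} × {x69}, {43} × {x68, x69}, {43} × {x68, x70}, {43, 45} × {x68}, {43, 45} × {x69}, {44, 45} × {x68}, {44, 45} × {x69}, {45} × {x68, x69}, {45} × {x68, x70}, {43} × {x68, x69, x70}, {43, 44, 45} × {x68}, {43, 44, 45} × {x69}, {45} × {x68, x69, x70}, {43, 45} × {x68, x69}, {43, 45} × {x68, x70}, {44, 45} × {x68, x69}, {44, 45} × {x68, x70}, {43, 45} × {x68, x69, x70}, {43, 44, 45} × {x68, x69}, {43, 44, 45} × {x68, x70}, {44, 45} × {x68, x69, x70}, {43, 44, 45} × {x68, x69, x70}}; |τ_{X×Y}| = 108.

Enumerate products U × V with U ∈ τ_X, V ∈ τ_Y (deduplicated):
  ∅ × ∅ = {} (∅)
  {43} × {x68} = {(43,x68)}
  {43} × {x69} = {(43,x69)}
  {45} × {x68} = {(45,x68)}
  {45} × {x69} = {(45,x69)}
  {43} × {x68, x69} = {(43,x68), (43,x69)}
  {43} × {x68, x70} = {(43,x68), (43,x70)}
  {43, 45} × {x68} = {(43,x68), (45,x68)}
  {43, 45} × {x69} = {(43,x69), (45,x69)}
  {44, 45} × {x68} = {(44,x68), (45,x68)}
  {44, 45} × {x69} = {(44,x69), (45,x69)}
  {45} × {x68, x69} = {(45,x68), (45,x69)}
  {45} × {x68, x70} = {(45,x68), (45,x70)}
  {43} × {x68, x69, x70} = {(43,x68), (43,x69), (43,x70)}
  {43, 44, 45} × {x68} = {(43,x68), (44,x68), (45,x68)}
  {43, 44, 45} × {x69} = {(43,x69), (44,x69), (45,x69)}
  {45} × {x68, x69, x70} = {(45,x68), (45,x69), (45,x70)}
  {43, 45} × {x68, x69} = {(43,x68), (43,x69), (45,x68), (45,x69)}
  {43, 45} × {x68, x70} = {(43,x68), (43,x70), (45,x68), (45,x70)}
  {44, 45} × {x68, x69} = {(44,x68), (44,x69), (45,x68), (45,x69)}
  {44, 45} × {x68, x70} = {(44,x68), (44,x70), (45,x68), (45,x70)}
  {43, 45} × {x68, x69, x70} = {(43,x68), (43,x69), (43,x70), (45,x68), (45,x69), (45,x70)}
  {43, 44, 45} × {x68, x69} = {(43,x68), (43,x69), (44,x68), (44,x69), (45,x68), (45,x69)}
  {43, 44, 45} × {x68, x70} = {(43,x68), (43,x70), (44,x68), (44,x70), (45,x68), (45,x70)}
  {44, 45} × {x68, x69, x70} = {(44,x68), (44,x69), (44,x70), (45,x68), (45,x69), (45,x70)}
  {43, 44, 45} × {x68, x69, x70} = {(43,x68), (43,x69), (43,x70), (44,x68), (44,x69), (44,x70), (45,x68), (45,x69), (45,x70)}
These 26 distinct sets form the basis B.
Close under arbitrary unions to get τ_{X×Y}; counting gives |τ_{X×Y}| = 108.


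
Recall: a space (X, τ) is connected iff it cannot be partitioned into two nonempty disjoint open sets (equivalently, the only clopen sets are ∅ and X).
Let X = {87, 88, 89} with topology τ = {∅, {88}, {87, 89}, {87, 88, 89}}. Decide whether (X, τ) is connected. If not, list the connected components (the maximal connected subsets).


(X, τ) is disconnected; components = [{88}, {87, 89}].

Find clopen sets (U ∈ τ with X ∖ U ∈ τ):
  U = ∅, X ∖ U = {87, 88, 89} — both open, so U is clopen.
  U = {88}, X ∖ U = {87, 89} — both open, so U is clopen.
  U = {87, 89}, X ∖ U = {88} — both open, so U is clopen.
  U = {87, 88, 89}, X ∖ U = ∅ — both open, so U is clopen.
Nontrivial clopen(s) exist: e.g. {87, 89}. So (X, τ) is disconnected.
Compute connected components by grouping points that agree on all clopens:
  component: {88}
  component: {87, 89}


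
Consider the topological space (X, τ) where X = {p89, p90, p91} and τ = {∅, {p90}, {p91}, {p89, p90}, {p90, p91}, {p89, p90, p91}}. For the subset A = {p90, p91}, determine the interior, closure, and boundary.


int(A) = {p90, p91}, cl(A) = {p89, p90, p91}, ∂A = {p89}.

Closed sets in (X, τ) are complements of opens:
  closed(X, τ) = {∅, {p89}, {p91}, {p89, p90}, {p89, p91}, {p89, p90, p91}}.
int(A) = ⋃ {U ∈ τ : U ⊆ A}. Opens contained in A: ∅, {p90}, {p91}, {p90, p91}.
Taking the union of these: int(A) = {p90, p91}.
cl(A) = ⋂ {C closed : A ⊆ C}. Closed sets containing A: {p89, p90, p91}.
Intersecting these: cl(A) = {p89, p90, p91}.
∂A = cl(A) ∖ int(A) = {p89, p90, p91} ∖ {p90, p91} = {p89}.


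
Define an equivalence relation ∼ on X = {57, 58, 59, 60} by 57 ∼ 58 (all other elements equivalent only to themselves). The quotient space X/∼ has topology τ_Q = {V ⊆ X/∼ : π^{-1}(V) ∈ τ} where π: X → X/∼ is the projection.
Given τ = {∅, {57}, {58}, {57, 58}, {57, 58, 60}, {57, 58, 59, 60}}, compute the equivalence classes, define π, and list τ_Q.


X/∼ = {[57=58], [59], [60]}; |τ_Q| = 4.

Equivalence classes: [57=58], [59], [60].
Quotient map π: X → X/∼ sends 57 ↦ [57=58], 58 ↦ [57=58], 59 ↦ [59], 60 ↦ [60].
For each subset V ⊆ X/∼, compute π^{-1}(V) ⊆ X and check whether π^{-1}(V) ∈ τ. V is open in τ_Q iff π^{-1}(V) ∈ τ.
  V = {}: π^{-1}(V) = ∅ ∈ τ ✓.
  V = {[57=58]}: π^{-1}(V) = {57, 58} ∈ τ ✓.
  V = {[59]}: π^{-1}(V) = {59} ∉ τ ✗.
  V = {[57=58], [59]}: π^{-1}(V) = {57, 58, 59} ∉ τ ✗.
  V = {[60]}: π^{-1}(V) = {60} ∉ τ ✗.
  V = {[57=58], [60]}: π^{-1}(V) = {57, 58, 60} ∈ τ ✓.
  V = {[59], [60]}: π^{-1}(V) = {59, 60} ∉ τ ✗.
  V = {[57=58], [59], [60]}: π^{-1}(V) = {57, 58, 59, 60} ∈ τ ✓.
Open sets in the quotient: τ_Q = {{}, {[57=58]}, {[57=58], [60]}, {[57=58], [59], [60]}} (4 elements).


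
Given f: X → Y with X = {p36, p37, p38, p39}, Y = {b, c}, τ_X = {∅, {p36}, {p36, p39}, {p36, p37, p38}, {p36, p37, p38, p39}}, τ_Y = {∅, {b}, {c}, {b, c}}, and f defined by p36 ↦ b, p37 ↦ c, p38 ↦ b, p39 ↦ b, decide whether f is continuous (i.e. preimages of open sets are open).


f is NOT continuous.

Compute f^{-1}(U) for each U ∈ τ_Y:
  U = ∅: f^{-1}(U) = ∅ ∈ τ_X ✓.
  U = {b}: f^{-1}(U) = {p36, p38, p39} ∉ τ_X ✗.
  U = {c}: f^{-1}(U) = {p37} ∉ τ_X ✗.
  U = {b, c}: f^{-1}(U) = {p36, p37, p38, p39} ∈ τ_X ✓.
Found U = {b} with f^{-1}(U) = {p36, p38, p39} not in τ_X. Therefore f is NOT continuous.


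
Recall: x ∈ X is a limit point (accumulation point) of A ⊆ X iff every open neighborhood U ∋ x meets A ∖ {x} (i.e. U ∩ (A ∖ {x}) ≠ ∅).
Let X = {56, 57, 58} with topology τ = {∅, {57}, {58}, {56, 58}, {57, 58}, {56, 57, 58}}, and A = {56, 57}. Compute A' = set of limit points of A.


A' = ∅

For each x ∈ X, list the open sets U ∈ τ with x ∈ U, then check whether U ∩ (A ∖ {x}) ≠ ∅ for every such U.
  x = 56: open {56, 58} ∋ x has {56, 58} ∩ (A ∖ {56}) = ∅, so x is NOT a limit point.
  x = 57: open {57} ∋ x has {57} ∩ (A ∖ {57}) = ∅, so x is NOT a limit point.
  x = 58: open {58} ∋ x has {58} ∩ (A ∖ {58}) = ∅, so x is NOT a limit point.
Collecting: A' = ∅.


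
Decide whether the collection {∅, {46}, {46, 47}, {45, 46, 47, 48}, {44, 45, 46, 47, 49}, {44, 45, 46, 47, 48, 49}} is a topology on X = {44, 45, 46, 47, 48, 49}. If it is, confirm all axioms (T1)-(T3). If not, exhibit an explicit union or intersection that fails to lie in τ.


τ is NOT a topology on X.

Axiom (T1): ∅ ∈ τ? Yes; X ∈ τ? Yes.
Axiom (T2/T3): check pairwise unions and intersections of members of τ.
Counterexample for (T3): {45, 46, 47, 48} ∩ {44, 45, 46, 47, 49} = {45, 46, 47} ∉ τ. Therefore τ is NOT a topology.


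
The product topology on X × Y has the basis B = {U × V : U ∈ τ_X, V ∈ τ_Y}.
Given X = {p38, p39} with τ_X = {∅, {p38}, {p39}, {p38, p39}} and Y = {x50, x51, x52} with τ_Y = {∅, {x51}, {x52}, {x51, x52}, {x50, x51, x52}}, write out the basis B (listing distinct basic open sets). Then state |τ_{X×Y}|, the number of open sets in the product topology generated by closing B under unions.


Basis B = {∅ × ∅, {p38} × {x51}, {p38} × {x52}, {p39} × {x51}, {p39} × {x52}, {p38} × {x51, x52}, {p38, p39} × {x51}, {p38, p39} × {x52}, {p39} × {x51, x52}, {p38} × {x50, x51, x52}, {p39} × {x50, x51, x52}, {p38, p39} × {x51, x52}, {p38, p39} × {x50, x51, x52}}; |τ_{X×Y}| = 25.

Enumerate products U × V with U ∈ τ_X, V ∈ τ_Y (deduplicated):
  ∅ × ∅ = {} (∅)
  {p38} × {x51} = {(p38,x51)}
  {p38} × {x52} = {(p38,x52)}
  {p39} × {x51} = {(p39,x51)}
  {p39} × {x52} = {(p39,x52)}
  {p38} × {x51, x52} = {(p38,x51), (p38,x52)}
  {p38, p39} × {x51} = {(p38,x51), (p39,x51)}
  {p38, p39} × {x52} = {(p38,x52), (p39,x52)}
  {p39} × {x51, x52} = {(p39,x51), (p39,x52)}
  {p38} × {x50, x51, x52} = {(p38,x50), (p38,x51), (p38,x52)}
  {p39} × {x50, x51, x52} = {(p39,x50), (p39,x51), (p39,x52)}
  {p38, p39} × {x51, x52} = {(p38,x51), (p38,x52), (p39,x51), (p39,x52)}
  {p38, p39} × {x50, x51, x52} = {(p38,x50), (p38,x51), (p38,x52), (p39,x50), (p39,x51), (p39,x52)}
These 13 distinct sets form the basis B.
Close under arbitrary unions to get τ_{X×Y}; counting gives |τ_{X×Y}| = 25.


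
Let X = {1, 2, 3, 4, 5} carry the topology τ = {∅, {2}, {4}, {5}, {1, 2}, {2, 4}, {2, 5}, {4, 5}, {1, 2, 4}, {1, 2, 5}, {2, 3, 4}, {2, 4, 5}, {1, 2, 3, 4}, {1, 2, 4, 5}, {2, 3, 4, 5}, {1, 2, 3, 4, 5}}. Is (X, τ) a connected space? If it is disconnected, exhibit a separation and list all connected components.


(X, τ) is disconnected; components = [{5}, {1, 2, 3, 4}].

Find clopen sets (U ∈ τ with X ∖ U ∈ τ):
  U = ∅, X ∖ U = {1, 2, 3, 4, 5} — both open, so U is clopen.
  U = {5}, X ∖ U = {1, 2, 3, 4} — both open, so U is clopen.
  U = {1, 2, 3, 4}, X ∖ U = {5} — both open, so U is clopen.
  U = {1, 2, 3, 4, 5}, X ∖ U = ∅ — both open, so U is clopen.
Nontrivial clopen(s) exist: e.g. {1, 2, 3, 4}. So (X, τ) is disconnected.
Compute connected components by grouping points that agree on all clopens:
  component: {5}
  component: {1, 2, 3, 4}


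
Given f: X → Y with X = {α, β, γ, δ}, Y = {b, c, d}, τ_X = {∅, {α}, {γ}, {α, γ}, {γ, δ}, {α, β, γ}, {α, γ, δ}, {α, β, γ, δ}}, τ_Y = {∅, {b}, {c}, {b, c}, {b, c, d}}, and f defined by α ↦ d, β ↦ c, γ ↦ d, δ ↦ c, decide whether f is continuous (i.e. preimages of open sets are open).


f is NOT continuous.

Compute f^{-1}(U) for each U ∈ τ_Y:
  U = ∅: f^{-1}(U) = ∅ ∈ τ_X ✓.
  U = {b}: f^{-1}(U) = ∅ ∈ τ_X ✓.
  U = {c}: f^{-1}(U) = {β, δ} ∉ τ_X ✗.
  U = {b, c}: f^{-1}(U) = {β, δ} ∉ τ_X ✗.
  U = {b, c, d}: f^{-1}(U) = {α, β, γ, δ} ∈ τ_X ✓.
Found U = {c} with f^{-1}(U) = {β, δ} not in τ_X. Therefore f is NOT continuous.


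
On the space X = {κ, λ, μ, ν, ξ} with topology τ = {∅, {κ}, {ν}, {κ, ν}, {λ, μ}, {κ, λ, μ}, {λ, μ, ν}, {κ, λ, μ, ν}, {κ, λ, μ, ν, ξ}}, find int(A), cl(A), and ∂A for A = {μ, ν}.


int(A) = {ν}, cl(A) = {λ, μ, ν, ξ}, ∂A = {λ, μ, ξ}.

Closed sets in (X, τ) are complements of opens:
  closed(X, τ) = {∅, {ξ}, {κ, ξ}, {ν, ξ}, {κ, ν, ξ}, {λ, μ, ξ}, {κ, λ, μ, ξ}, {λ, μ, ν, ξ}, {κ, λ, μ, ν, ξ}}.
int(A) = ⋃ {U ∈ τ : U ⊆ A}. Opens contained in A: ∅, {ν}.
Taking the union of these: int(A) = {ν}.
cl(A) = ⋂ {C closed : A ⊆ C}. Closed sets containing A: {λ, μ, ν, ξ}, {κ, λ, μ, ν, ξ}.
Intersecting these: cl(A) = {λ, μ, ν, ξ}.
∂A = cl(A) ∖ int(A) = {λ, μ, ν, ξ} ∖ {ν} = {λ, μ, ξ}.


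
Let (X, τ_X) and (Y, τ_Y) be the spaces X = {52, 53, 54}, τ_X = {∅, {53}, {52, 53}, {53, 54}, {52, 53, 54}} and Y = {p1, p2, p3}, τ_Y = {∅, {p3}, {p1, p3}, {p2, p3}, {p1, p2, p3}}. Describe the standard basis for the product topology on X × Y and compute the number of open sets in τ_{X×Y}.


Basis B = {∅ × ∅, {53} × {p3}, {52, 53} × {p3}, {53} × {p1, p3}, {53} × {p2, p3}, {53, 54} × {p3}, {52, 53, 54} × {p3}, {53} × {p1, p2, p3}, {52, 53} × {p1, p3}, {52, 53} × {p2, p3}, {53, 54} × {p1, p3}, {53, 54} × {p2, p3}, {52, 53} × {p1, p2, p3}, {52, 53, 54} × {p1, p3}, {52, 53, 54} × {p2, p3}, {53, 54} × {p1, p2, p3}, {52, 53, 54} × {p1, p2, p3}}; |τ_{X×Y}| = 48.

Enumerate products U × V with U ∈ τ_X, V ∈ τ_Y (deduplicated):
  ∅ × ∅ = {} (∅)
  {53} × {p3} = {(53,p3)}
  {52, 53} × {p3} = {(52,p3), (53,p3)}
  {53} × {p1, p3} = {(53,p1), (53,p3)}
  {53} × {p2, p3} = {(53,p2), (53,p3)}
  {53, 54} × {p3} = {(53,p3), (54,p3)}
  {52, 53, 54} × {p3} = {(52,p3), (53,p3), (54,p3)}
  {53} × {p1, p2, p3} = {(53,p1), (53,p2), (53,p3)}
  {52, 53} × {p1, p3} = {(52,p1), (52,p3), (53,p1), (53,p3)}
  {52, 53} × {p2, p3} = {(52,p2), (52,p3), (53,p2), (53,p3)}
  {53, 54} × {p1, p3} = {(53,p1), (53,p3), (54,p1), (54,p3)}
  {53, 54} × {p2, p3} = {(53,p2), (53,p3), (54,p2), (54,p3)}
  {52, 53} × {p1, p2, p3} = {(52,p1), (52,p2), (52,p3), (53,p1), (53,p2), (53,p3)}
  {52, 53, 54} × {p1, p3} = {(52,p1), (52,p3), (53,p1), (53,p3), (54,p1), (54,p3)}
  {52, 53, 54} × {p2, p3} = {(52,p2), (52,p3), (53,p2), (53,p3), (54,p2), (54,p3)}
  {53, 54} × {p1, p2, p3} = {(53,p1), (53,p2), (53,p3), (54,p1), (54,p2), (54,p3)}
  {52, 53, 54} × {p1, p2, p3} = {(52,p1), (52,p2), (52,p3), (53,p1), (53,p2), (53,p3), (54,p1), (54,p2), (54,p3)}
These 17 distinct sets form the basis B.
Close under arbitrary unions to get τ_{X×Y}; counting gives |τ_{X×Y}| = 48.


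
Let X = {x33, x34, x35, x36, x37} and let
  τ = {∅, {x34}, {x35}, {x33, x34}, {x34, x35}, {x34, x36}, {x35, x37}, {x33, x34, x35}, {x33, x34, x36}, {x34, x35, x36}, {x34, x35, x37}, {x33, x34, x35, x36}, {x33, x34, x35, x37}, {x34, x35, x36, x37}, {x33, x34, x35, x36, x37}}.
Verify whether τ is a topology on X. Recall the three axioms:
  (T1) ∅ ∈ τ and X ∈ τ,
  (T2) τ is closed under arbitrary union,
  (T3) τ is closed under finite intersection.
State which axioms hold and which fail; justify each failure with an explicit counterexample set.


τ IS a topology on X.

Axiom (T1): ∅ ∈ τ? Yes; X ∈ τ? Yes.
Axiom (T2/T3): check pairwise unions and intersections of members of τ.
All pairwise intersections and unions checked — each lies in τ. Therefore τ satisfies (T1), (T2), (T3): it IS a topology on X.


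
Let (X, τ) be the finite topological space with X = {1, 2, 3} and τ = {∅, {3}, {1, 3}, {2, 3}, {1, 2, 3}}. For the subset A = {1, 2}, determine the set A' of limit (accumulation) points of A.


A' = ∅

For each x ∈ X, list the open sets U ∈ τ with x ∈ U, then check whether U ∩ (A ∖ {x}) ≠ ∅ for every such U.
  x = 1: open {1, 3} ∋ x has {1, 3} ∩ (A ∖ {1}) = ∅, so x is NOT a limit point.
  x = 2: open {2, 3} ∋ x has {2, 3} ∩ (A ∖ {2}) = ∅, so x is NOT a limit point.
  x = 3: open {3} ∋ x has {3} ∩ (A ∖ {3}) = ∅, so x is NOT a limit point.
Collecting: A' = ∅.


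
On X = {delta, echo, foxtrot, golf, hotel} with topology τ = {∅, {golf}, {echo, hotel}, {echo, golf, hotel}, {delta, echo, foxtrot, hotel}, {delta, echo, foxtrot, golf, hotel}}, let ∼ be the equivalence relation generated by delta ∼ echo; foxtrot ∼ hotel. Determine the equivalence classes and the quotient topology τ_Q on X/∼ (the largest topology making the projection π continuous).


X/∼ = {[delta=echo], [foxtrot=hotel], [golf]}; |τ_Q| = 4.

Equivalence classes: [delta=echo], [foxtrot=hotel], [golf].
Quotient map π: X → X/∼ sends delta ↦ [delta=echo], echo ↦ [delta=echo], foxtrot ↦ [foxtrot=hotel], golf ↦ [golf], hotel ↦ [foxtrot=hotel].
For each subset V ⊆ X/∼, compute π^{-1}(V) ⊆ X and check whether π^{-1}(V) ∈ τ. V is open in τ_Q iff π^{-1}(V) ∈ τ.
  V = {}: π^{-1}(V) = ∅ ∈ τ ✓.
  V = {[delta=echo]}: π^{-1}(V) = {delta, echo} ∉ τ ✗.
  V = {[foxtrot=hotel]}: π^{-1}(V) = {foxtrot, hotel} ∉ τ ✗.
  V = {[delta=echo], [foxtrot=hotel]}: π^{-1}(V) = {delta, echo, foxtrot, hotel} ∈ τ ✓.
  V = {[golf]}: π^{-1}(V) = {golf} ∈ τ ✓.
  V = {[delta=echo], [golf]}: π^{-1}(V) = {delta, echo, golf} ∉ τ ✗.
  V = {[foxtrot=hotel], [golf]}: π^{-1}(V) = {foxtrot, golf, hotel} ∉ τ ✗.
  V = {[delta=echo], [foxtrot=hotel], [golf]}: π^{-1}(V) = {delta, echo, foxtrot, golf, hotel} ∈ τ ✓.
Open sets in the quotient: τ_Q = {{}, {[delta=echo], [foxtrot=hotel]}, {[golf]}, {[delta=echo], [foxtrot=hotel], [golf]}} (4 elements).


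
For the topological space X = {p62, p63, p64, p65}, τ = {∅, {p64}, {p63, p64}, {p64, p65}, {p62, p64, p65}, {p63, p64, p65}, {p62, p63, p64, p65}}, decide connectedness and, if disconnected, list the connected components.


(X, τ) is connected.

Find clopen sets (U ∈ τ with X ∖ U ∈ τ):
  U = ∅, X ∖ U = {p62, p63, p64, p65} — both open, so U is clopen.
  U = {p62, p63, p64, p65}, X ∖ U = ∅ — both open, so U is clopen.
Only trivial clopens (∅ and X) exist, so (X, τ) is connected.
Compute connected components by grouping points that agree on all clopens:
  component: {p62, p63, p64, p65}


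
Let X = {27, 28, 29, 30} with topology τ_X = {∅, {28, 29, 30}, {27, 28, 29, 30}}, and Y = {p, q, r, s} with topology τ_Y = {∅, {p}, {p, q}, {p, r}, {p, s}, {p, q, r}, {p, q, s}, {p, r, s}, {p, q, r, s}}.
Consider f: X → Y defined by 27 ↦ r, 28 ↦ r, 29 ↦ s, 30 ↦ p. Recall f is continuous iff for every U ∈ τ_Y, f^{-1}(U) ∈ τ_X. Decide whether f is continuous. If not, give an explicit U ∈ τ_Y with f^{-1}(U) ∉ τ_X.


f is NOT continuous.

Compute f^{-1}(U) for each U ∈ τ_Y:
  U = ∅: f^{-1}(U) = ∅ ∈ τ_X ✓.
  U = {p}: f^{-1}(U) = {30} ∉ τ_X ✗.
  U = {p, q}: f^{-1}(U) = {30} ∉ τ_X ✗.
  U = {p, r}: f^{-1}(U) = {27, 28, 30} ∉ τ_X ✗.
  U = {p, s}: f^{-1}(U) = {29, 30} ∉ τ_X ✗.
  U = {p, q, r}: f^{-1}(U) = {27, 28, 30} ∉ τ_X ✗.
  U = {p, q, s}: f^{-1}(U) = {29, 30} ∉ τ_X ✗.
  U = {p, r, s}: f^{-1}(U) = {27, 28, 29, 30} ∈ τ_X ✓.
  U = {p, q, r, s}: f^{-1}(U) = {27, 28, 29, 30} ∈ τ_X ✓.
Found U = {p} with f^{-1}(U) = {30} not in τ_X. Therefore f is NOT continuous.


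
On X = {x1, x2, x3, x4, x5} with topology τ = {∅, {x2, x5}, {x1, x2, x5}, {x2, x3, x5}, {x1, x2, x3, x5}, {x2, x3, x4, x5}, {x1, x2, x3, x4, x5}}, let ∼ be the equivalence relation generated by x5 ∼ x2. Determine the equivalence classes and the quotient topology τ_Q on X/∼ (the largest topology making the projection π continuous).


X/∼ = {[x1], [x2=x5], [x3], [x4]}; |τ_Q| = 7.

Equivalence classes: [x1], [x2=x5], [x3], [x4].
Quotient map π: X → X/∼ sends x1 ↦ [x1], x2 ↦ [x2=x5], x3 ↦ [x3], x4 ↦ [x4], x5 ↦ [x2=x5].
For each subset V ⊆ X/∼, compute π^{-1}(V) ⊆ X and check whether π^{-1}(V) ∈ τ. V is open in τ_Q iff π^{-1}(V) ∈ τ.
  V = {}: π^{-1}(V) = ∅ ∈ τ ✓.
  V = {[x1]}: π^{-1}(V) = {x1} ∉ τ ✗.
  V = {[x2=x5]}: π^{-1}(V) = {x2, x5} ∈ τ ✓.
  V = {[x1], [x2=x5]}: π^{-1}(V) = {x1, x2, x5} ∈ τ ✓.
  V = {[x3]}: π^{-1}(V) = {x3} ∉ τ ✗.
  V = {[x1], [x3]}: π^{-1}(V) = {x1, x3} ∉ τ ✗.
  V = {[x2=x5], [x3]}: π^{-1}(V) = {x2, x3, x5} ∈ τ ✓.
  V = {[x1], [x2=x5], [x3]}: π^{-1}(V) = {x1, x2, x3, x5} ∈ τ ✓.
  V = {[x4]}: π^{-1}(V) = {x4} ∉ τ ✗.
  V = {[x1], [x4]}: π^{-1}(V) = {x1, x4} ∉ τ ✗.
  V = {[x2=x5], [x4]}: π^{-1}(V) = {x2, x4, x5} ∉ τ ✗.
  V = {[x1], [x2=x5], [x4]}: π^{-1}(V) = {x1, x2, x4, x5} ∉ τ ✗.
  V = {[x3], [x4]}: π^{-1}(V) = {x3, x4} ∉ τ ✗.
  V = {[x1], [x3], [x4]}: π^{-1}(V) = {x1, x3, x4} ∉ τ ✗.
  V = {[x2=x5], [x3], [x4]}: π^{-1}(V) = {x2, x3, x4, x5} ∈ τ ✓.
  V = {[x1], [x2=x5], [x3], [x4]}: π^{-1}(V) = {x1, x2, x3, x4, x5} ∈ τ ✓.
Open sets in the quotient: τ_Q = {{}, {[x2=x5]}, {[x1], [x2=x5]}, {[x2=x5], [x3]}, {[x1], [x2=x5], [x3]}, {[x2=x5], [x3], [x4]}, {[x1], [x2=x5], [x3], [x4]}} (7 elements).


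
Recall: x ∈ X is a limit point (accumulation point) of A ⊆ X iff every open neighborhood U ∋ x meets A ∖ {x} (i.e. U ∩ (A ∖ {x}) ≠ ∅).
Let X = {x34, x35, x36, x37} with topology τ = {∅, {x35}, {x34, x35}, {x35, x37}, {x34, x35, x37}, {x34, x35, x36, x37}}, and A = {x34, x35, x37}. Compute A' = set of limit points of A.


A' = {x34, x36, x37}

For each x ∈ X, list the open sets U ∈ τ with x ∈ U, then check whether U ∩ (A ∖ {x}) ≠ ∅ for every such U.
  x = x34: opens ∋ x are {x34, x35}, {x34, x35, x37}, {x34, x35, x36, x37}; each meets A ∖ {x34}, so x IS a limit point.
  x = x35: open {x35} ∋ x has {x35} ∩ (A ∖ {x35}) = ∅, so x is NOT a limit point.
  x = x36: opens ∋ x are {x34, x35, x36, x37}; each meets A ∖ {x36}, so x IS a limit point.
  x = x37: opens ∋ x are {x35, x37}, {x34, x35, x37}, {x34, x35, x36, x37}; each meets A ∖ {x37}, so x IS a limit point.
Collecting: A' = {x34, x36, x37}.


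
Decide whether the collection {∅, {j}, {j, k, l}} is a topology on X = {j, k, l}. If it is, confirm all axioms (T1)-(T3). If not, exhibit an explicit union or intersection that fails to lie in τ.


τ IS a topology on X.

Axiom (T1): ∅ ∈ τ? Yes; X ∈ τ? Yes.
Axiom (T2/T3): check pairwise unions and intersections of members of τ.
All pairwise intersections and unions checked — each lies in τ. Therefore τ satisfies (T1), (T2), (T3): it IS a topology on X.


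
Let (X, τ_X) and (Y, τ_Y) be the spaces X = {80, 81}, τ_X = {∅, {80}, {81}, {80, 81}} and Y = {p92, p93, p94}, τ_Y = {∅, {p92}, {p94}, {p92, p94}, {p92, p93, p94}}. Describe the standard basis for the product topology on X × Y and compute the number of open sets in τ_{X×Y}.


Basis B = {∅ × ∅, {80} × {p92}, {80} × {p94}, {81} × {p92}, {81} × {p94}, {80} × {p92, p94}, {80, 81} × {p92}, {80, 81} × {p94}, {81} × {p92, p94}, {80} × {p92, p93, p94}, {81} × {p92, p93, p94}, {80, 81} × {p92, p94}, {80, 81} × {p92, p93, p94}}; |τ_{X×Y}| = 25.

Enumerate products U × V with U ∈ τ_X, V ∈ τ_Y (deduplicated):
  ∅ × ∅ = {} (∅)
  {80} × {p92} = {(80,p92)}
  {80} × {p94} = {(80,p94)}
  {81} × {p92} = {(81,p92)}
  {81} × {p94} = {(81,p94)}
  {80} × {p92, p94} = {(80,p92), (80,p94)}
  {80, 81} × {p92} = {(80,p92), (81,p92)}
  {80, 81} × {p94} = {(80,p94), (81,p94)}
  {81} × {p92, p94} = {(81,p92), (81,p94)}
  {80} × {p92, p93, p94} = {(80,p92), (80,p93), (80,p94)}
  {81} × {p92, p93, p94} = {(81,p92), (81,p93), (81,p94)}
  {80, 81} × {p92, p94} = {(80,p92), (80,p94), (81,p92), (81,p94)}
  {80, 81} × {p92, p93, p94} = {(80,p92), (80,p93), (80,p94), (81,p92), (81,p93), (81,p94)}
These 13 distinct sets form the basis B.
Close under arbitrary unions to get τ_{X×Y}; counting gives |τ_{X×Y}| = 25.


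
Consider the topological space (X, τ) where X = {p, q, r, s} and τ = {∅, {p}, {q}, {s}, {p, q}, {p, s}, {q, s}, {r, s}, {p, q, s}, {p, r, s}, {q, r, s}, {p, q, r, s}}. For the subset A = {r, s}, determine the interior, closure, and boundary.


int(A) = {r, s}, cl(A) = {r, s}, ∂A = ∅.

Closed sets in (X, τ) are complements of opens:
  closed(X, τ) = {∅, {p}, {q}, {r}, {p, q}, {p, r}, {q, r}, {r, s}, {p, q, r}, {p, r, s}, {q, r, s}, {p, q, r, s}}.
int(A) = ⋃ {U ∈ τ : U ⊆ A}. Opens contained in A: ∅, {s}, {r, s}.
Taking the union of these: int(A) = {r, s}.
cl(A) = ⋂ {C closed : A ⊆ C}. Closed sets containing A: {r, s}, {p, r, s}, {q, r, s}, {p, q, r, s}.
Intersecting these: cl(A) = {r, s}.
∂A = cl(A) ∖ int(A) = {r, s} ∖ {r, s} = ∅.


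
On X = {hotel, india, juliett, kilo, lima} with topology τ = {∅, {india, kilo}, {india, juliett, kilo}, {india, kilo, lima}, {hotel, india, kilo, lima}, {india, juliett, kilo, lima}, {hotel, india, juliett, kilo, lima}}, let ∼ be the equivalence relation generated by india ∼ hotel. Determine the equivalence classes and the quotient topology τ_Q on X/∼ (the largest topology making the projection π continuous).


X/∼ = {[hotel=india], [juliett], [kilo], [lima]}; |τ_Q| = 3.

Equivalence classes: [hotel=india], [juliett], [kilo], [lima].
Quotient map π: X → X/∼ sends hotel ↦ [hotel=india], india ↦ [hotel=india], juliett ↦ [juliett], kilo ↦ [kilo], lima ↦ [lima].
For each subset V ⊆ X/∼, compute π^{-1}(V) ⊆ X and check whether π^{-1}(V) ∈ τ. V is open in τ_Q iff π^{-1}(V) ∈ τ.
  V = {}: π^{-1}(V) = ∅ ∈ τ ✓.
  V = {[hotel=india]}: π^{-1}(V) = {hotel, india} ∉ τ ✗.
  V = {[juliett]}: π^{-1}(V) = {juliett} ∉ τ ✗.
  V = {[hotel=india], [juliett]}: π^{-1}(V) = {hotel, india, juliett} ∉ τ ✗.
  V = {[kilo]}: π^{-1}(V) = {kilo} ∉ τ ✗.
  V = {[hotel=india], [kilo]}: π^{-1}(V) = {hotel, india, kilo} ∉ τ ✗.
  V = {[juliett], [kilo]}: π^{-1}(V) = {juliett, kilo} ∉ τ ✗.
  V = {[hotel=india], [juliett], [kilo]}: π^{-1}(V) = {hotel, india, juliett, kilo} ∉ τ ✗.
  V = {[lima]}: π^{-1}(V) = {lima} ∉ τ ✗.
  V = {[hotel=india], [lima]}: π^{-1}(V) = {hotel, india, lima} ∉ τ ✗.
  V = {[juliett], [lima]}: π^{-1}(V) = {juliett, lima} ∉ τ ✗.
  V = {[hotel=india], [juliett], [lima]}: π^{-1}(V) = {hotel, india, juliett, lima} ∉ τ ✗.
  V = {[kilo], [lima]}: π^{-1}(V) = {kilo, lima} ∉ τ ✗.
  V = {[hotel=india], [kilo], [lima]}: π^{-1}(V) = {hotel, india, kilo, lima} ∈ τ ✓.
  V = {[juliett], [kilo], [lima]}: π^{-1}(V) = {juliett, kilo, lima} ∉ τ ✗.
  V = {[hotel=india], [juliett], [kilo], [lima]}: π^{-1}(V) = {hotel, india, juliett, kilo, lima} ∈ τ ✓.
Open sets in the quotient: τ_Q = {{}, {[hotel=india], [kilo], [lima]}, {[hotel=india], [juliett], [kilo], [lima]}} (3 elements).


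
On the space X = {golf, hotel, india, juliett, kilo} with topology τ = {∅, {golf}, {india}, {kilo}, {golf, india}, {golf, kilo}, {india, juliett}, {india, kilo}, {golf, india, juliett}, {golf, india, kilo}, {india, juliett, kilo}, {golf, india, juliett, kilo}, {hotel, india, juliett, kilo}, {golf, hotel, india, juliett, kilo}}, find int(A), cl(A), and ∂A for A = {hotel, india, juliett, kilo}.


int(A) = {hotel, india, juliett, kilo}, cl(A) = {hotel, india, juliett, kilo}, ∂A = ∅.

Closed sets in (X, τ) are complements of opens:
  closed(X, τ) = {∅, {golf}, {hotel}, {golf, hotel}, {hotel, juliett}, {hotel, kilo}, {golf, hotel, juliett}, {golf, hotel, kilo}, {hotel, india, juliett}, {hotel, juliett, kilo}, {golf, hotel, india, juliett}, {golf, hotel, juliett, kilo}, {hotel, india, juliett, kilo}, {golf, hotel, india, juliett, kilo}}.
int(A) = ⋃ {U ∈ τ : U ⊆ A}. Opens contained in A: ∅, {india}, {kilo}, {india, juliett}, {india, kilo}, {india, juliett, kilo}, {hotel, india, juliett, kilo}.
Taking the union of these: int(A) = {hotel, india, juliett, kilo}.
cl(A) = ⋂ {C closed : A ⊆ C}. Closed sets containing A: {hotel, india, juliett, kilo}, {golf, hotel, india, juliett, kilo}.
Intersecting these: cl(A) = {hotel, india, juliett, kilo}.
∂A = cl(A) ∖ int(A) = {hotel, india, juliett, kilo} ∖ {hotel, india, juliett, kilo} = ∅.
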